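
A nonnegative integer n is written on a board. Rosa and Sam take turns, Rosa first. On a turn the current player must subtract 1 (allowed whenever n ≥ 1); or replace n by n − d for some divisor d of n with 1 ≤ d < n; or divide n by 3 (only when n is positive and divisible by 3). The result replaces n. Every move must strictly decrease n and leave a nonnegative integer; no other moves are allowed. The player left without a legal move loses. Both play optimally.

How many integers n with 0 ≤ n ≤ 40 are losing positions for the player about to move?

16

Classify positions by backward induction: terminal positions (no move available) are L. From any other position, the mover wins iff some move reaches an L.
n=0: no move → L
n=1: reaches L-position 0 → W
n=2: only reaches 1(W), which is W → L
n=3: reaches L-position 2 → W
n=4: reaches L-position 2 → W
n=5: only reaches 4(W), which is W → L
n=6: reaches L-position 2 → W
n=7: only reaches 6(W), which is W → L
n=8: reaches L-position 7 → W
n=9: only reaches 3(W), 6(W), 8(W), all W → L
n=10: reaches L-position 5 → W
n=11: only reaches 10(W), which is W → L
n=12: reaches L-position 9 → W
n=13: only reaches 12(W), which is W → L
n=14: reaches L-position 7 → W
n=15: reaches L-position 5 → W
n=16: only reaches 8(W), 12(W), 14(W), 15(W), all W → L
n=17: reaches L-position 16 → W
n=18: reaches L-position 9 → W
n=19: only reaches 18(W), which is W → L
n=20: reaches L-position 16 → W
n=21: reaches L-position 7 → W
n=22: reaches L-position 11 → W
n=23: only reaches 22(W), which is W → L
n=24: reaches L-position 16 → W
n=25: only reaches 20(W), 24(W), all W → L
n=26: reaches L-position 13 → W
n=27: reaches L-position 9 → W
n=28: only reaches 14(W), 21(W), 24(W), 26(W), 27(W), all W → L
n=29: reaches L-position 28 → W
n=30: reaches L-position 25 → W
n=31: only reaches 30(W), which is W → L
n=32: reaches L-position 16 → W
n=33: reaches L-position 11 → W
n=34: only reaches 17(W), 32(W), 33(W), all W → L
n=35: reaches L-position 28 → W
n=36: reaches L-position 34 → W
n=37: only reaches 36(W), which is W → L
n=38: reaches L-position 19 → W
n=39: reaches L-position 13 → W
n=40: only reaches 20(W), 30(W), 32(W), 35(W), 36(W), 38(W), 39(W), all W → L
L entries with 0 ≤ n ≤ 40: n = 0, 2, 5, 7, 9, 11, 13, 16, 19, 23, 25, 28, 31, 34, 37, 40; that makes 16.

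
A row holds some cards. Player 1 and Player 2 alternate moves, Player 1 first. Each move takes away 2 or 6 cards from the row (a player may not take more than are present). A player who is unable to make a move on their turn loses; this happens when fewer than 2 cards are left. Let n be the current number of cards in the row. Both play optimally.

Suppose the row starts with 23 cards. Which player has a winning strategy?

Label each position W (a win for the player to move) or L (a loss). A position with no legal move is L; any other position is W exactly when some move reaches an L, and L when every move reaches a W.
n=0: no move → L
n=1: no move → L
n=2: →0(L), so W
n=3: →1(L), so W
n=4: →2(W) only, which is W, so L
n=5: →3(W) only, which is W, so L
n=6: →4(L), so W
n=7: →5(L), so W
n=8: →6(W), 2(W) — all W, so L
n=9: →7(W), 3(W) — all W, so L
n=10: →8(L), so W
n=11: →9(L), so W
n=12: →10(W), 6(W) — all W, so L
n=13: →11(W), 7(W) — all W, so L
n=14: →12(L), so W
n=15: →13(L), so W
n=16: →14(W), 10(W) — all W, so L
n=17: →15(W), 11(W) — all W, so L
n=18: →16(L), so W
n=19: →17(L), so W
n=20: →18(W), 14(W) — all W, so L
n=21: →19(W), 15(W) — all W, so L
n=22: →20(L), so W
n=23: →21(L), so W
The starting position 23 is W: Player 1 should remove 2, leaving 21, handing over an L position.

Player 1 wins.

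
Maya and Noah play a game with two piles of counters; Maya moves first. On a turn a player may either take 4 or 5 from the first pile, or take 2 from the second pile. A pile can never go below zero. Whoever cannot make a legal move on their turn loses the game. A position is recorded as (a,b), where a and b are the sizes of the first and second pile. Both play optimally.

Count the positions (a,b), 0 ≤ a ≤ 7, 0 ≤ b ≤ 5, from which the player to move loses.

24

Classify positions by backward induction: terminal positions (no move available) are L. From any other position, the mover wins iff some move reaches an L.
Every move lowers a or b (never raises either), so fill the grid row by row in increasing a, and left to right within a row: each cell's successors are then already labelled.
      b=0  b=1  b=2  b=3  b=4  b=5
a=0:    L    L    W    W    L    L
a=1:    L    L    W    W    L    L
a=2:    L    L    W    W    L    L
a=3:    L    L    W    W    L    L
a=4:    W    W    L    L    W    W
a=5:    W    W    L    L    W    W
a=6:    W    W    L    L    W    W
a=7:    W    W    L    L    W    W
Cells with no legal move (terminal, hence L): (0,0), (0,1), (1,0), (1,1), (2,0), (2,1), (3,0), (3,1).
The remaining L cells, each justified by listing all of its moves:
(0,4): →(0,2)(W) only, which is W, so L
(0,5): →(0,3)(W) only, which is W, so L
(1,4): →(1,2)(W) only, which is W, so L
(1,5): →(1,3)(W) only, which is W, so L
(2,4): →(2,2)(W) only, which is W, so L
(2,5): →(2,3)(W) only, which is W, so L
(3,4): →(3,2)(W) only, which is W, so L
(3,5): →(3,3)(W) only, which is W, so L
(4,2): →(0,2)(W), (4,0)(W) — all W, so L
(4,3): →(0,3)(W), (4,1)(W) — all W, so L
(5,2): →(1,2)(W), (0,2)(W), (5,0)(W) — all W, so L
(5,3): →(1,3)(W), (0,3)(W), (5,1)(W) — all W, so L
(6,2): →(2,2)(W), (1,2)(W), (6,0)(W) — all W, so L
(6,3): →(2,3)(W), (1,3)(W), (6,1)(W) — all W, so L
(7,2): →(3,2)(W), (2,2)(W), (7,0)(W) — all W, so L
(7,3): →(3,3)(W), (2,3)(W), (7,1)(W) — all W, so L
Every other cell has at least one move into one of the L cells above, so it is W.
L cells per row: a=0: 4, a=1: 4, a=2: 4, a=3: 4, a=4: 2, a=5: 2, a=6: 2, a=7: 2; total 24.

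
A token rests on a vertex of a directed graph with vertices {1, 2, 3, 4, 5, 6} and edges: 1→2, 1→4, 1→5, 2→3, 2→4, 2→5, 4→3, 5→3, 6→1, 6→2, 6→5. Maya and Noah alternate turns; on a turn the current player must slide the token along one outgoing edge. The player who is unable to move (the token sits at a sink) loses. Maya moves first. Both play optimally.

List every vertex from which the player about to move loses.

1, 3

Classify positions by backward induction: terminal positions (no move available) are L. From any other position, the mover wins iff some move reaches an L.
Every edge goes from a vertex to one that appears earlier in the order 3, 4, 5, 2, 1, 6, so processing vertices in that order labels each vertex after all of its successors.
3: no outgoing edge → L
4: →3(L), so W
5: →3(L), so W
2: →3(L), so W
1: →2(W), 5(W), 4(W) — all W, so L
6: →1(L), so W
Reading off the rows marked L gives the requested list; there are 2 such vertices.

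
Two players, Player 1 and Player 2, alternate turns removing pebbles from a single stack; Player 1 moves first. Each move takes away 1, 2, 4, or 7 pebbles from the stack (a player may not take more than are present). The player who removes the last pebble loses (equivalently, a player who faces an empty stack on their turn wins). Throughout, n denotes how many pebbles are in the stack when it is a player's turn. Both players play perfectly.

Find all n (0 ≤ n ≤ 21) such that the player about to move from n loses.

1, 4, 7, 10, 13, 16, 19

Use the standard recursion: the mover wins at a terminal position; elsewhere, the mover wins exactly when some move hands the opponent an L position.
n=0: no move; the opponent has just taken the last pebble and therefore loses → W
n=1: the only move is to 0(W), a W ⇒ L
n=2: can move to 1, which is L ⇒ W
n=3: can move to 1, which is L ⇒ W
n=4: moves to 3(W), 2(W), 0(W); every one is W ⇒ L
n=5: can move to 4, which is L ⇒ W
n=6: can move to 4, which is L ⇒ W
n=7: moves to 6(W), 5(W), 3(W), 0(W); every one is W ⇒ L
n=8: can move to 7, which is L ⇒ W
n=9: can move to 7, which is L ⇒ W
n=10: moves to 9(W), 8(W), 6(W), 3(W); every one is W ⇒ L
n=11: can move to 10, which is L ⇒ W
n=12: can move to 10, which is L ⇒ W
n=13: moves to 12(W), 11(W), 9(W), 6(W); every one is W ⇒ L
n=14: can move to 13, which is L ⇒ W
n=15: can move to 13, which is L ⇒ W
n=16: moves to 15(W), 14(W), 12(W), 9(W); every one is W ⇒ L
n=17: can move to 16, which is L ⇒ W
n=18: can move to 16, which is L ⇒ W
n=19: moves to 18(W), 17(W), 15(W), 12(W); every one is W ⇒ L
n=20: can move to 19, which is L ⇒ W
n=21: can move to 19, which is L ⇒ W
The losing starting values of n are exactly the entries labelled L in this table (7 of them).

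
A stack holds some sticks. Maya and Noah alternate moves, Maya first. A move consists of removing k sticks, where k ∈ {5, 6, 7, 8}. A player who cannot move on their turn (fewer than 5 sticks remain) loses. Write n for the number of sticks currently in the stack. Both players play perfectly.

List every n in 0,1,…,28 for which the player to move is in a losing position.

0, 1, 2, 3, 4, 13, 14, 15, 16, 17, 26, 27, 28

Work bottom-up. With no move the player to move loses. Otherwise the position is W if at least one move leads to an L position for the opponent, and L if every move leads to a W.
n=0: no move → L
n=1: no move → L
n=2: no move → L
n=3: no move → L
n=4: no move → L
n=5: W (go to 0, an L position)
n=6: W (go to 1, an L position)
n=7: W (go to 2, an L position)
n=8: W (go to 3, an L position)
n=9: W (go to 4, an L position)
n=10: W (go to 4, an L position)
n=11: W (go to 4, an L position)
n=12: W (go to 4, an L position)
n=13: L (options 8(W), 7(W), 6(W), 5(W) are all W)
n=14: L (options 9(W), 8(W), 7(W), 6(W) are all W)
n=15: L (options 10(W), 9(W), 8(W), 7(W) are all W)
n=16: L (options 11(W), 10(W), 9(W), 8(W) are all W)
n=17: L (options 12(W), 11(W), 10(W), 9(W) are all W)
n=18: W (go to 13, an L position)
n=19: W (go to 14, an L position)
n=20: W (go to 15, an L position)
n=21: W (go to 16, an L position)
n=22: W (go to 17, an L position)
n=23: W (go to 17, an L position)
n=24: W (go to 17, an L position)
n=25: W (go to 17, an L position)
n=26: L (options 21(W), 20(W), 19(W), 18(W) are all W)
n=27: L (options 22(W), 21(W), 20(W), 19(W) are all W)
n=28: L (options 23(W), 22(W), 21(W), 20(W) are all W)
The losing starting values of n are exactly the entries labelled L in this table (13 of them).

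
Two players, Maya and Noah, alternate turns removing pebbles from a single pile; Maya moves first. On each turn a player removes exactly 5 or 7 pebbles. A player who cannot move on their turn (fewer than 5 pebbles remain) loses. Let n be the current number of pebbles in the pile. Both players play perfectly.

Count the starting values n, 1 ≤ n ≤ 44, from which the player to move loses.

19

Positions with no move are L. A position that does have a move is losing for the player to move precisely when every available move leads to a winning position for the opponent. Fill in the labels:
n=0: no move → L
n=1: no move → L
n=2: no move → L
n=3: no move → L
n=4: no move → L
n=5: W (go to 0, an L position)
n=6: W (go to 1, an L position)
n=7: W (go to 2, an L position)
n=8: W (go to 3, an L position)
n=9: W (go to 4, an L position)
n=10: W (go to 3, an L position)
n=11: W (go to 4, an L position)
n=12: L (options 7(W), 5(W) are all W)
n=13: L (options 8(W), 6(W) are all W)
n=14: L (options 9(W), 7(W) are all W)
n=15: L (options 10(W), 8(W) are all W)
n=16: L (options 11(W), 9(W) are all W)
n=17: W (go to 12, an L position)
n=18: W (go to 13, an L position)
n=19: W (go to 14, an L position)
n=20: W (go to 15, an L position)
n=21: W (go to 16, an L position)
n=22: W (go to 15, an L position)
n=23: W (go to 16, an L position)
n=24: L (options 19(W), 17(W) are all W)
n=25: L (options 20(W), 18(W) are all W)
n=26: L (options 21(W), 19(W) are all W)
n=27: L (options 22(W), 20(W) are all W)
n=28: L (options 23(W), 21(W) are all W)
n=29: W (go to 24, an L position)
n=30: W (go to 25, an L position)
n=31: W (go to 26, an L position)
n=32: W (go to 27, an L position)
n=33: W (go to 28, an L position)
n=34: W (go to 27, an L position)
n=35: W (go to 28, an L position)
n=36: L (options 31(W), 29(W) are all W)
n=37: L (options 32(W), 30(W) are all W)
n=38: L (options 33(W), 31(W) are all W)
n=39: L (options 34(W), 32(W) are all W)
n=40: L (options 35(W), 33(W) are all W)
n=41: W (go to 36, an L position)
n=42: W (go to 37, an L position)
n=43: W (go to 38, an L position)
n=44: W (go to 39, an L position)
L entries with 1 ≤ n ≤ 44 (n=0 is outside the asked range and is not counted): n = 1, 2, 3, 4, 12, 13, 14, 15, 16, 24, 25, 26, 27, 28, 36, 37, 38, 39, 40; that makes 19.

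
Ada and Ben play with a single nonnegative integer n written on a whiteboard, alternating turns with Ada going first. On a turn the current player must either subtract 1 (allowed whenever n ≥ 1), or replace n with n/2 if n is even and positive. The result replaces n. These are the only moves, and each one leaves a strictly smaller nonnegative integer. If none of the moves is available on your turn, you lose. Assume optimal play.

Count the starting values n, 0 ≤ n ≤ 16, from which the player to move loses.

Compute win/loss labels from the base case upward. A position with no move is L. Any other position is W if it can reach an L in one move, else L.
n=0: no move → L
n=1: W (go to 0, an L position)
n=2: L (sole option 1(W) is W)
n=3: W (go to 2, an L position)
n=4: W (go to 2, an L position)
n=5: L (sole option 4(W) is W)
n=6: W (go to 5, an L position)
n=7: L (sole option 6(W) is W)
n=8: W (go to 7, an L position)
n=9: L (sole option 8(W) is W)
n=10: W (go to 5, an L position)
n=11: L (sole option 10(W) is W)
n=12: W (go to 11, an L position)
n=13: L (sole option 12(W) is W)
n=14: W (go to 7, an L position)
n=15: L (sole option 14(W) is W)
n=16: W (go to 15, an L position)
L entries with 0 ≤ n ≤ 16: n = 0, 2, 5, 7, 9, 11, 13, 15; that makes 8.

8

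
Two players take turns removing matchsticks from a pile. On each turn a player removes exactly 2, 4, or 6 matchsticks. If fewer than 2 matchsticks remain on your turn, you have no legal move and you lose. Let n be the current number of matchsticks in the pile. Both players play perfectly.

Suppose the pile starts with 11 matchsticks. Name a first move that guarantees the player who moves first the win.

Remove 2, leaving 9.

Label each position W (a win for the player to move) or L (a loss). A position with no legal move is L; any other position is W exactly when some move reaches an L, and L when every move reaches a W.
n=0: no move → L
n=1: no move → L
n=2: reaches L-position 0 → W
n=3: reaches L-position 1 → W
n=4: reaches L-position 0 → W
n=5: reaches L-position 1 → W
n=6: reaches L-position 0 → W
n=7: reaches L-position 1 → W
n=8: only reaches 6(W), 4(W), 2(W), all W → L
n=9: only reaches 7(W), 5(W), 3(W), all W → L
n=10: reaches L-position 8 → W
n=11: reaches L-position 9 → W
From 11, the L positions reachable in one move are: 9.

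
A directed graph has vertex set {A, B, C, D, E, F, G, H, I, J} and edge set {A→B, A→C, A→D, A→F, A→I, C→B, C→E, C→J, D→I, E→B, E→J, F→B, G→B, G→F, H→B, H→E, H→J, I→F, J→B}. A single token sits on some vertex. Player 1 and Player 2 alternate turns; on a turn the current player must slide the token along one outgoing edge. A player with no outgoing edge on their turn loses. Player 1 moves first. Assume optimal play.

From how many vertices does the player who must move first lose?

Label each position W (a win for the player to move) or L (a loss). A position with no legal move is L; any other position is W exactly when some move reaches an L, and L when every move reaches a W.
Every edge goes from a vertex to one that appears earlier in the order B, J, E, H, C, F, I, D, G, A, so processing vertices in that order labels each vertex after all of its successors.
B: no outgoing edge → L
J: can move to B, which is L ⇒ W
E: can move to B, which is L ⇒ W
H: can move to B, which is L ⇒ W
C: can move to B, which is L ⇒ W
F: can move to B, which is L ⇒ W
I: the only move is to F(W), a W ⇒ L
D: can move to I, which is L ⇒ W
G: can move to B, which is L ⇒ W
A: can move to I, which is L ⇒ W
The L vertices are B, I; that is 2 in all.

2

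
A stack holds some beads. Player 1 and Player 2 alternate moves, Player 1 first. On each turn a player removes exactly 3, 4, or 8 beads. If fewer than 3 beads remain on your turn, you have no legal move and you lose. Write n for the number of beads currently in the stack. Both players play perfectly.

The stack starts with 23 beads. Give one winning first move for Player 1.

Build the W/L table. Terminal = L. A non-terminal position is W if it has a move to some L; otherwise it is L.
n=0: no move → L
n=1: no move → L
n=2: no move → L
n=3: W (go to 0, an L position)
n=4: W (go to 1, an L position)
n=5: W (go to 2, an L position)
n=6: W (go to 2, an L position)
n=7: L (options 4(W), 3(W) are all W)
n=8: W (go to 0, an L position)
n=9: W (go to 1, an L position)
n=10: W (go to 7, an L position)
n=11: W (go to 7, an L position)
n=12: L (options 9(W), 8(W), 4(W) are all W)
n=13: L (options 10(W), 9(W), 5(W) are all W)
n=14: L (options 11(W), 10(W), 6(W) are all W)
n=15: W (go to 12, an L position)
n=16: W (go to 13, an L position)
n=17: W (go to 14, an L position)
n=18: W (go to 14, an L position)
n=19: L (options 16(W), 15(W), 11(W) are all W)
n=20: W (go to 12, an L position)
n=21: W (go to 13, an L position)
n=22: W (go to 19, an L position)
n=23: W (go to 19, an L position)
From 23, the L positions reachable in one move are: 19.

Remove 4, leaving 19.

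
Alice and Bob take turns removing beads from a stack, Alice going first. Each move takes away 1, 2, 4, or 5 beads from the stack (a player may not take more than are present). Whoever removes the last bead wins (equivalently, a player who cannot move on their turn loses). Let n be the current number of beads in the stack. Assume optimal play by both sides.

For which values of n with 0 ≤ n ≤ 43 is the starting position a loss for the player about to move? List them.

Compute win/loss labels from the base case upward. A position with no move is L. Any other position is W if it can reach an L in one move, else L.
n=0: no move → L
n=1: reaches L-position 0 → W
n=2: reaches L-position 0 → W
n=3: only reaches 2(W), 1(W), all W → L
n=4: reaches L-position 3 → W
n=5: reaches L-position 3 → W
n=6: only reaches 5(W), 4(W), 2(W), 1(W), all W → L
n=7: reaches L-position 6 → W
n=8: reaches L-position 6 → W
n=9: only reaches 8(W), 7(W), 5(W), 4(W), all W → L
n=10: reaches L-position 9 → W
n=11: reaches L-position 9 → W
n=12: only reaches 11(W), 10(W), 8(W), 7(W), all W → L
n=13: reaches L-position 12 → W
n=14: reaches L-position 12 → W
n=15: only reaches 14(W), 13(W), 11(W), 10(W), all W → L
n=16: reaches L-position 15 → W
n=17: reaches L-position 15 → W
n=18: only reaches 17(W), 16(W), 14(W), 13(W), all W → L
n=19: reaches L-position 18 → W
n=20: reaches L-position 18 → W
n=21: only reaches 20(W), 19(W), 17(W), 16(W), all W → L
n=22: reaches L-position 21 → W
n=23: reaches L-position 21 → W
n=24: only reaches 23(W), 22(W), 20(W), 19(W), all W → L
n=25: reaches L-position 24 → W
n=26: reaches L-position 24 → W
n=27: only reaches 26(W), 25(W), 23(W), 22(W), all W → L
n=28: reaches L-position 27 → W
n=29: reaches L-position 27 → W
n=30: only reaches 29(W), 28(W), 26(W), 25(W), all W → L
n=31: reaches L-position 30 → W
n=32: reaches L-position 30 → W
n=33: only reaches 32(W), 31(W), 29(W), 28(W), all W → L
n=34: reaches L-position 33 → W
n=35: reaches L-position 33 → W
n=36: only reaches 35(W), 34(W), 32(W), 31(W), all W → L
n=37: reaches L-position 36 → W
n=38: reaches L-position 36 → W
n=39: only reaches 38(W), 37(W), 35(W), 34(W), all W → L
n=40: reaches L-position 39 → W
n=41: reaches L-position 39 → W
n=42: only reaches 41(W), 40(W), 38(W), 37(W), all W → L
n=43: reaches L-position 42 → W
The losing starting values of n are exactly the entries labelled L in this table (15 of them).

0, 3, 6, 9, 12, 15, 18, 21, 24, 27, 30, 33, 36, 39, 42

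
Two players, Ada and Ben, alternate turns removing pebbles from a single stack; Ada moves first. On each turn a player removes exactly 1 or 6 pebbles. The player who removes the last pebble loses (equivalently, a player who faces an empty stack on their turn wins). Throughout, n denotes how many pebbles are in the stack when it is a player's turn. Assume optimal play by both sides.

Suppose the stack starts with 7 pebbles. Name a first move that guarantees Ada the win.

Remove 6, leaving 1.

Classify positions by backward induction: terminal positions (no move available) are W. From any other position, the mover wins iff some move reaches an L.
n=0: no move; the opponent has just taken the last pebble and therefore loses → W
n=1: only reaches 0(W), which is W → L
n=2: reaches L-position 1 → W
n=3: only reaches 2(W), which is W → L
n=4: reaches L-position 3 → W
n=5: only reaches 4(W), which is W → L
n=6: reaches L-position 5 → W
n=7: reaches L-position 1 → W
From 7, the L positions reachable in one move are: 1.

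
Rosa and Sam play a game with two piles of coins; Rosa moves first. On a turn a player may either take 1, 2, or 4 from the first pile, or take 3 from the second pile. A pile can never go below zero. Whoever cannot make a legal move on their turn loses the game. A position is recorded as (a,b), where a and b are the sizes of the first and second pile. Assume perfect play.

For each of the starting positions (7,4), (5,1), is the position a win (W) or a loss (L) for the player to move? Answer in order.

Build the W/L table. Terminal = L. A non-terminal position is W if it has a move to some L; otherwise it is L.
No move ever increases a pile, so every position that can arise here has a ≤ 7 and b ≤ 4; it is enough to label the cells with 0 ≤ a ≤ 7 and 0 ≤ b ≤ 4.
Every move lowers a or b (never raises either), so fill the grid row by row in increasing a, and left to right within a row: each cell's successors are then already labelled.
      b=0  b=1  b=2  b=3  b=4
a=0:    L    L    L    W    W
a=1:    W    W    W    L    L
a=2:    W    W    W    W    W
a=3:    L    L    L    W    W
a=4:    W    W    W    L    L
a=5:    W    W    W    W    W
a=6:    L    L    L    W    W
a=7:    W    W    W    L    L
Cells with no legal move (terminal, hence L): (0,0), (0,1), (0,2).
The remaining L cells, each justified by listing all of its moves:
(1,3): →(0,3)(W), (1,0)(W) — all W, so L
(1,4): →(0,4)(W), (1,1)(W) — all W, so L
(3,0): →(2,0)(W), (1,0)(W) — all W, so L
(3,1): →(2,1)(W), (1,1)(W) — all W, so L
(3,2): →(2,2)(W), (1,2)(W) — all W, so L
(4,3): →(3,3)(W), (2,3)(W), (0,3)(W), (4,0)(W) — all W, so L
(4,4): →(3,4)(W), (2,4)(W), (0,4)(W), (4,1)(W) — all W, so L
(6,0): →(5,0)(W), (4,0)(W), (2,0)(W) — all W, so L
(6,1): →(5,1)(W), (4,1)(W), (2,1)(W) — all W, so L
(6,2): →(5,2)(W), (4,2)(W), (2,2)(W) — all W, so L
(7,3): →(6,3)(W), (5,3)(W), (3,3)(W), (7,0)(W) — all W, so L
(7,4): →(6,4)(W), (5,4)(W), (3,4)(W), (7,1)(W) — all W, so L
Every other cell has at least one move into one of the L cells above, so it is W.
(7,4): one of the L cells justified above, so L
(5,1): the move to (3,1) reaches an L cell, so W

(7,4): L, (5,1): W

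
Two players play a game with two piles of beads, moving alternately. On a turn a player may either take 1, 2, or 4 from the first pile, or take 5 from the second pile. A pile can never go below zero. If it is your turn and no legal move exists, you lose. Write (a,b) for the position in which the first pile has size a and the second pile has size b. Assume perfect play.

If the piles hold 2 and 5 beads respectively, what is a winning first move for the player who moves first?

Compute win/loss labels from the base case upward. A position with no move is L. Any other position is W if it can reach an L in one move, else L.
No move ever increases a pile, so every position that can arise here has a ≤ 2 and b ≤ 5; it is enough to label the cells with 0 ≤ a ≤ 2 and 0 ≤ b ≤ 5.
Every move lowers a or b (never raises either), so fill the grid row by row in increasing a, and left to right within a row: each cell's successors are then already labelled.
      b=0  b=1  b=2  b=3  b=4  b=5
a=0:    L    L    L    L    L    W
a=1:    W    W    W    W    W    L
a=2:    W    W    W    W    W    W
Cells with no legal move (terminal, hence L): (0,0), (0,1), (0,2), (0,3), (0,4).
The remaining L cells, each justified by listing all of its moves:
(1,5): →(0,5)(W), (1,0)(W) — all W, so L
Every other cell has at least one move into one of the L cells above, so it is W.
From (2,5), the L positions reachable in one move are: (1,5).

Move to (1,5).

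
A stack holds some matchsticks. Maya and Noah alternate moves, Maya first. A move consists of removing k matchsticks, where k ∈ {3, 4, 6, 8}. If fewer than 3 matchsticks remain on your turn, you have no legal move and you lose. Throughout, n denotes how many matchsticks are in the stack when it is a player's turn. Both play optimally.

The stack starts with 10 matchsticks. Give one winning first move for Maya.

Work bottom-up. With no move the player to move loses. Otherwise the position is W if at least one move leads to an L position for the opponent, and L if every move leads to a W.
n=0: no move → L
n=1: no move → L
n=2: no move → L
n=3: can move to 0, which is L ⇒ W
n=4: can move to 1, which is L ⇒ W
n=5: can move to 2, which is L ⇒ W
n=6: can move to 2, which is L ⇒ W
n=7: can move to 1, which is L ⇒ W
n=8: can move to 2, which is L ⇒ W
n=9: can move to 1, which is L ⇒ W
n=10: can move to 2, which is L ⇒ W
From 10, the L positions reachable in one move are: 2.

Remove 8, leaving 2.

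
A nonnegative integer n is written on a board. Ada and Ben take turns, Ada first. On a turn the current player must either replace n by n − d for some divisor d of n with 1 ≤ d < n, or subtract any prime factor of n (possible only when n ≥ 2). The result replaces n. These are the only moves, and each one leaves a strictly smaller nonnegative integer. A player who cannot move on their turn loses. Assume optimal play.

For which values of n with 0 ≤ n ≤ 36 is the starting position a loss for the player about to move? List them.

Build the W/L table. Terminal = L. A non-terminal position is W if it has a move to some L; otherwise it is L.
n=0: no move → L
n=1: no move → L
n=2: →0(L), so W
n=3: →0(L), so W
n=4: →2(W), 3(W) — all W, so L
n=5: →0(L), so W
n=6: →4(L), so W
n=7: →0(L), so W
n=8: →4(L), so W
n=9: →6(W), 8(W) — all W, so L
n=10: →9(L), so W
n=11: →0(L), so W
n=12: →9(L), so W
n=13: →0(L), so W
n=14: →7(W), 12(W), 13(W) — all W, so L
n=15: →14(L), so W
n=16: →14(L), so W
n=17: →0(L), so W
n=18: →9(L), so W
n=19: →0(L), so W
n=20: →10(W), 15(W), 16(W), 18(W), 19(W) — all W, so L
n=21: →14(L), so W
n=22: →20(L), so W
n=23: →0(L), so W
n=24: →20(L), so W
n=25: →20(L), so W
n=26: →13(W), 24(W), 25(W) — all W, so L
n=27: →26(L), so W
n=28: →14(L), so W
n=29: →0(L), so W
n=30: →20(L), so W
n=31: →0(L), so W
n=32: →16(W), 24(W), 28(W), 30(W), 31(W) — all W, so L
n=33: →32(L), so W
n=34: →32(L), so W
n=35: →28(W), 30(W), 34(W) — all W, so L
n=36: →32(L), so W
Reading off the rows marked L gives the requested list; there are 9 such values of n.

0, 1, 4, 9, 14, 20, 26, 32, 35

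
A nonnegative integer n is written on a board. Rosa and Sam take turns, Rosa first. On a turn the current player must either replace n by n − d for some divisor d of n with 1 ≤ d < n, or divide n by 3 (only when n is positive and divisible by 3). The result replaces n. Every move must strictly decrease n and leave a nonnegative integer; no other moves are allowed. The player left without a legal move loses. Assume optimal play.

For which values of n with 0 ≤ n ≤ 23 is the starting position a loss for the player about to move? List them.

Label each position W (a win for the player to move) or L (a loss). A position with no legal move is L; any other position is W exactly when some move reaches an L, and L when every move reaches a W.
n=0: no move → L
n=1: no move → L
n=2: W (go to 1, an L position)
n=3: W (go to 1, an L position)
n=4: L (options 2(W), 3(W) are all W)
n=5: W (go to 4, an L position)
n=6: W (go to 4, an L position)
n=7: L (sole option 6(W) is W)
n=8: W (go to 4, an L position)
n=9: L (options 3(W), 6(W), 8(W) are all W)
n=10: W (go to 9, an L position)
n=11: L (sole option 10(W) is W)
n=12: W (go to 4, an L position)
n=13: L (sole option 12(W) is W)
n=14: W (go to 7, an L position)
n=15: L (options 5(W), 10(W), 12(W), 14(W) are all W)
n=16: W (go to 15, an L position)
n=17: L (sole option 16(W) is W)
n=18: W (go to 9, an L position)
n=19: L (sole option 18(W) is W)
n=20: W (go to 15, an L position)
n=21: W (go to 7, an L position)
n=22: W (go to 11, an L position)
n=23: L (sole option 22(W) is W)
Reading off the rows marked L gives the requested list; there are 11 such values of n.

0, 1, 4, 7, 9, 11, 13, 15, 17, 19, 23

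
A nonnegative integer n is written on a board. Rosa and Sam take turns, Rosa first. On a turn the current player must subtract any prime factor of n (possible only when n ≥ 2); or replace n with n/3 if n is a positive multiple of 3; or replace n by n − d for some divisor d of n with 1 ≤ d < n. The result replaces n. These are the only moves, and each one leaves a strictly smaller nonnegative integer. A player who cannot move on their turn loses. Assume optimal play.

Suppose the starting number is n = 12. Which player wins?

Classify positions by backward induction: terminal positions (no move available) are L. From any other position, the mover wins iff some move reaches an L.
n=0: no move → L
n=1: no move → L
n=2: reaches L-position 0 → W
n=3: reaches L-position 0 → W
n=4: only reaches 2(W), 3(W), all W → L
n=5: reaches L-position 0 → W
n=6: reaches L-position 4 → W
n=7: reaches L-position 0 → W
n=8: reaches L-position 4 → W
n=9: only reaches 3(W), 6(W), 8(W), all W → L
n=10: reaches L-position 9 → W
n=11: reaches L-position 0 → W
n=12: reaches L-position 4 → W
From 12 Rosa can move to 4, reaching an L position.

Rosa wins.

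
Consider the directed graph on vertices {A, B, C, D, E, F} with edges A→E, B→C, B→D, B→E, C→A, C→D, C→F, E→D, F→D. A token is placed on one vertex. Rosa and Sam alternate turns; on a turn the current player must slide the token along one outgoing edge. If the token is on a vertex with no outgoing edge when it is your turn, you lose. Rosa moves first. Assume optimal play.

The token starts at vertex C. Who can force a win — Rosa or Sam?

Build the W/L table. Terminal = L. A non-terminal position is W if it has a move to some L; otherwise it is L.
Every edge goes from a vertex to one that appears earlier in the order D, E, F, A, C, B, so processing vertices in that order labels each vertex after all of its successors.
D: no outgoing edge → L
E: can move to D, which is L ⇒ W
F: can move to D, which is L ⇒ W
A: the only move is to E(W), a W ⇒ L
C: can move to A, which is L ⇒ W
B: can move to D, which is L ⇒ W
The starting position C is W: Rosa should move to A, handing over an L position.

Rosa wins.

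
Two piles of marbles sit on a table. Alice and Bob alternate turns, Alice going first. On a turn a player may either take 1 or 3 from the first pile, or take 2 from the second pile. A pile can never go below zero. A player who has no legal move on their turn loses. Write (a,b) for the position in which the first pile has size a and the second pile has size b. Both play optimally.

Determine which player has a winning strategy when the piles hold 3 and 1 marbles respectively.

Positions with no move are L. A position that does have a move is losing for the player to move precisely when every available move leads to a winning position for the opponent. Fill in the labels:
No move ever increases a pile, so every position that can arise here has a ≤ 3 and b ≤ 1; it is enough to label the cells with 0 ≤ a ≤ 3 and 0 ≤ b ≤ 1.
Every move lowers a or b (never raises either), so fill the grid row by row in increasing a, and left to right within a row: each cell's successors are then already labelled.
      b=0  b=1
a=0:    L    L
a=1:    W    W
a=2:    L    L
a=3:    W    W
Cells with no legal move (terminal, hence L): (0,0), (0,1).
The remaining L cells, each justified by listing all of its moves:
(2,0): the only move is to (1,0)(W), a W ⇒ L
(2,1): the only move is to (1,1)(W), a W ⇒ L
Every other cell has at least one move into one of the L cells above, so it is W.
From (3,1) Alice can move to (2,1), reaching an L position.

Alice wins.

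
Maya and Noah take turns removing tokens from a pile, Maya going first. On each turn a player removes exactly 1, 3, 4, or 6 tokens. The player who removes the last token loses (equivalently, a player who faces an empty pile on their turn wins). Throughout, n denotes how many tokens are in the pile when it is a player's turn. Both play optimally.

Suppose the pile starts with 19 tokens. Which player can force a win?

Maya wins.

Positions with no move are W. A position that does have a move is losing for the player to move precisely when every available move leads to a winning position for the opponent. Fill in the labels:
n=0: no move; the opponent has just taken the last token and therefore loses → W
n=1: →0(W) only, which is W, so L
n=2: →1(L), so W
n=3: →2(W), 0(W) — all W, so L
n=4: →3(L), so W
n=5: →1(L), so W
n=6: →3(L), so W
n=7: →3(L), so W
n=8: →7(W), 5(W), 4(W), 2(W) — all W, so L
n=9: →8(L), so W
n=10: →9(W), 7(W), 6(W), 4(W) — all W, so L
n=11: →10(L), so W
n=12: →8(L), so W
n=13: →10(L), so W
n=14: →10(L), so W
n=15: →14(W), 12(W), 11(W), 9(W) — all W, so L
n=16: →15(L), so W
n=17: →16(W), 14(W), 13(W), 11(W) — all W, so L
n=18: →17(L), so W
n=19: →15(L), so W
The starting position 19 is W: Maya should remove 4, leaving 15, handing over an L position.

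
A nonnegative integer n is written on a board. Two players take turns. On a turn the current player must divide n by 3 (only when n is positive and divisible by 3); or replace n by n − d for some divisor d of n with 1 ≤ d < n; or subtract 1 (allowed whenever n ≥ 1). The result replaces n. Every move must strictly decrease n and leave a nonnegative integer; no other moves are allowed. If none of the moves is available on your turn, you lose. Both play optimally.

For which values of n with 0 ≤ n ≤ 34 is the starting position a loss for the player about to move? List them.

0, 2, 5, 7, 9, 11, 13, 16, 19, 23, 25, 28, 31, 34

Classify positions by backward induction: terminal positions (no move available) are L. From any other position, the mover wins iff some move reaches an L.
n=0: no move → L
n=1: W (go to 0, an L position)
n=2: L (sole option 1(W) is W)
n=3: W (go to 2, an L position)
n=4: W (go to 2, an L position)
n=5: L (sole option 4(W) is W)
n=6: W (go to 2, an L position)
n=7: L (sole option 6(W) is W)
n=8: W (go to 7, an L position)
n=9: L (options 3(W), 6(W), 8(W) are all W)
n=10: W (go to 5, an L position)
n=11: L (sole option 10(W) is W)
n=12: W (go to 9, an L position)
n=13: L (sole option 12(W) is W)
n=14: W (go to 7, an L position)
n=15: W (go to 5, an L position)
n=16: L (options 8(W), 12(W), 14(W), 15(W) are all W)
n=17: W (go to 16, an L position)
n=18: W (go to 9, an L position)
n=19: L (sole option 18(W) is W)
n=20: W (go to 16, an L position)
n=21: W (go to 7, an L position)
n=22: W (go to 11, an L position)
n=23: L (sole option 22(W) is W)
n=24: W (go to 16, an L position)
n=25: L (options 20(W), 24(W) are all W)
n=26: W (go to 13, an L position)
n=27: W (go to 9, an L position)
n=28: L (options 14(W), 21(W), 24(W), 26(W), 27(W) are all W)
n=29: W (go to 28, an L position)
n=30: W (go to 25, an L position)
n=31: L (sole option 30(W) is W)
n=32: W (go to 16, an L position)
n=33: W (go to 11, an L position)
n=34: L (options 17(W), 32(W), 33(W) are all W)
The losing starting values of n are exactly the entries labelled L in this table (14 of them).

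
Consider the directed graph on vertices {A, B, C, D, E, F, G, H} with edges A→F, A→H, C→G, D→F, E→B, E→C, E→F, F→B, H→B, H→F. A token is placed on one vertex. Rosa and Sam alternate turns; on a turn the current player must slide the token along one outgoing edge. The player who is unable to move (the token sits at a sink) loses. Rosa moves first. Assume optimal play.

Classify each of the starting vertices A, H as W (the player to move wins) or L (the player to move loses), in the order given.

Positions with no move are L. A position that does have a move is losing for the player to move precisely when every available move leads to a winning position for the opponent. Fill in the labels:
Every edge goes from a vertex to one that appears earlier in the order B, G, F, H, A, D, C, E, so processing vertices in that order labels each vertex after all of its successors.
B: no outgoing edge → L
G: no outgoing edge → L
F: reaches L-position B → W
H: reaches L-position B → W
A: only reaches H(W), F(W), all W → L
D: only reaches F(W), which is W → L
C: reaches L-position G → W
E: reaches L-position B → W

A: L, H: W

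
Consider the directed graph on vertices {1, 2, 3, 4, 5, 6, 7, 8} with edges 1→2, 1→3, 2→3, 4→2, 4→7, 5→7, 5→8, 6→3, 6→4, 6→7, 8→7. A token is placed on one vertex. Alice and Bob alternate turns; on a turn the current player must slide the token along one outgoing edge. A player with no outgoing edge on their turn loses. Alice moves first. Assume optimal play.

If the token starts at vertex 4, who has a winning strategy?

Alice wins.

Compute win/loss labels from the base case upward. A position with no move is L. Any other position is W if it can reach an L in one move, else L.
Every edge goes from a vertex to one that appears earlier in the order 7, 3, 8, 2, 4, 6, 1, 5, so processing vertices in that order labels each vertex after all of its successors.
7: no outgoing edge → L
3: no outgoing edge → L
8: →7(L), so W
2: →3(L), so W
4: →7(L), so W
6: →3(L), so W
1: →3(L), so W
5: →7(L), so W
The starting position 4 is W: Alice should move to 7, handing over an L position.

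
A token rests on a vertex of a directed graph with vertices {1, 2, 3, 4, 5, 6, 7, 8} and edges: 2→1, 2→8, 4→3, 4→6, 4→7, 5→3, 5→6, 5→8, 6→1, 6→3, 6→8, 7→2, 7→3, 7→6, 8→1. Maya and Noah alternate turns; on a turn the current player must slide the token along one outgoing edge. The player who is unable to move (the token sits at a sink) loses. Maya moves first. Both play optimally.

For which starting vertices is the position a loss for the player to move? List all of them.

1, 3

Compute win/loss labels from the base case upward. A position with no move is L. Any other position is W if it can reach an L in one move, else L.
Every edge goes from a vertex to one that appears earlier in the order 3, 1, 8, 6, 2, 7, 4, 5, so processing vertices in that order labels each vertex after all of its successors.
3: no outgoing edge → L
1: no outgoing edge → L
8: can move to 1, which is L ⇒ W
6: can move to 1, which is L ⇒ W
2: can move to 1, which is L ⇒ W
7: can move to 3, which is L ⇒ W
4: can move to 3, which is L ⇒ W
5: can move to 3, which is L ⇒ W
Reading off the rows marked L gives the requested list; there are 2 such vertices.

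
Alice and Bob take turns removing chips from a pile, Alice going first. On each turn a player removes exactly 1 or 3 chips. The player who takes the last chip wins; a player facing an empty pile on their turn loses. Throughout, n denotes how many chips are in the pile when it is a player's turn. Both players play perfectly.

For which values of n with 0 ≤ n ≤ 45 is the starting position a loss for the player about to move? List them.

Work bottom-up. With no move the player to move loses. Otherwise the position is W if at least one move leads to an L position for the opponent, and L if every move leads to a W.
n=0: no move → L
n=1: W (go to 0, an L position)
n=2: L (sole option 1(W) is W)
n=3: W (go to 2, an L position)
n=4: L (options 3(W), 1(W) are all W)
n=5: W (go to 4, an L position)
n=6: L (options 5(W), 3(W) are all W)
n=7: W (go to 6, an L position)
n=8: L (options 7(W), 5(W) are all W)
n=9: W (go to 8, an L position)
n=10: L (options 9(W), 7(W) are all W)
n=11: W (go to 10, an L position)
n=12: L (options 11(W), 9(W) are all W)
n=13: W (go to 12, an L position)
n=14: L (options 13(W), 11(W) are all W)
n=15: W (go to 14, an L position)
n=16: L (options 15(W), 13(W) are all W)
n=17: W (go to 16, an L position)
n=18: L (options 17(W), 15(W) are all W)
n=19: W (go to 18, an L position)
n=20: L (options 19(W), 17(W) are all W)
n=21: W (go to 20, an L position)
n=22: L (options 21(W), 19(W) are all W)
n=23: W (go to 22, an L position)
n=24: L (options 23(W), 21(W) are all W)
n=25: W (go to 24, an L position)
n=26: L (options 25(W), 23(W) are all W)
n=27: W (go to 26, an L position)
n=28: L (options 27(W), 25(W) are all W)
n=29: W (go to 28, an L position)
n=30: L (options 29(W), 27(W) are all W)
n=31: W (go to 30, an L position)
n=32: L (options 31(W), 29(W) are all W)
n=33: W (go to 32, an L position)
n=34: L (options 33(W), 31(W) are all W)
n=35: W (go to 34, an L position)
n=36: L (options 35(W), 33(W) are all W)
n=37: W (go to 36, an L position)
n=38: L (options 37(W), 35(W) are all W)
n=39: W (go to 38, an L position)
n=40: L (options 39(W), 37(W) are all W)
n=41: W (go to 40, an L position)
n=42: L (options 41(W), 39(W) are all W)
n=43: W (go to 42, an L position)
n=44: L (options 43(W), 41(W) are all W)
n=45: W (go to 44, an L position)
Reading off the rows marked L gives the requested list; there are 23 such values of n.

0, 2, 4, 6, 8, 10, 12, 14, 16, 18, 20, 22, 24, 26, 28, 30, 32, 34, 36, 38, 40, 42, 44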